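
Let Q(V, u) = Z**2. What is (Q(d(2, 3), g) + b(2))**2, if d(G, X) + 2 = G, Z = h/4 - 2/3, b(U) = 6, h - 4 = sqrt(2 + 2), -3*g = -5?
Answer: 58081/1296 ≈ 44.816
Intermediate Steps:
g = 5/3 (g = -1/3*(-5) = 5/3 ≈ 1.6667)
h = 6 (h = 4 + sqrt(2 + 2) = 4 + sqrt(4) = 4 + 2 = 6)
Z = 5/6 (Z = 6/4 - 2/3 = 6*(1/4) - 2*1/3 = 3/2 - 2/3 = 5/6 ≈ 0.83333)
d(G, X) = -2 + G
Q(V, u) = 25/36 (Q(V, u) = (5/6)**2 = 25/36)
(Q(d(2, 3), g) + b(2))**2 = (25/36 + 6)**2 = (241/36)**2 = 58081/1296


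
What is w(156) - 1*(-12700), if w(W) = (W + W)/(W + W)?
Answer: 12701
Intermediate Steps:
w(W) = 1 (w(W) = (2*W)/((2*W)) = (2*W)*(1/(2*W)) = 1)
w(156) - 1*(-12700) = 1 - 1*(-12700) = 1 + 12700 = 12701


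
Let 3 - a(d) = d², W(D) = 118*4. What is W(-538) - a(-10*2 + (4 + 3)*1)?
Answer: 638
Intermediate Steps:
W(D) = 472
a(d) = 3 - d²
W(-538) - a(-10*2 + (4 + 3)*1) = 472 - (3 - (-10*2 + (4 + 3)*1)²) = 472 - (3 - (-20 + 7*1)²) = 472 - (3 - (-20 + 7)²) = 472 - (3 - 1*(-13)²) = 472 - (3 - 1*169) = 472 - (3 - 169) = 472 - 1*(-166) = 472 + 166 = 638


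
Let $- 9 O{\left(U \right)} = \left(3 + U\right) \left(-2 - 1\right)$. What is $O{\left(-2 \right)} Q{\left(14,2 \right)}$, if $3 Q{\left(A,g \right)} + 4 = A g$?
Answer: $\frac{8}{3} \approx 2.6667$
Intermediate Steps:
$Q{\left(A,g \right)} = - \frac{4}{3} + \frac{A g}{3}$
$O{\left(U \right)} = 1 + \frac{U}{3}$ ($O{\left(U \right)} = - \frac{\left(3 + U\right) \left(-2 - 1\right)}{9} = - \frac{\left(3 + U\right) \left(-3\right)}{9} = - \frac{-9 - 3 U}{9} = 1 + \frac{U}{3}$)
$O{\left(-2 \right)} Q{\left(14,2 \right)} = \left(1 + \frac{1}{3} \left(-2\right)\right) \left(- \frac{4}{3} + \frac{1}{3} \cdot 14 \cdot 2\right) = \left(1 - \frac{2}{3}\right) \left(- \frac{4}{3} + \frac{28}{3}\right) = \frac{1}{3} \cdot 8 = \frac{8}{3}$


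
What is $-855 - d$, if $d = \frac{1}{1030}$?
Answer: $- \frac{880651}{1030} \approx -855.0$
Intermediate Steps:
$d = \frac{1}{1030} \approx 0.00097087$
$-855 - d = -855 - \frac{1}{1030} = - \frac{880651}{1030}$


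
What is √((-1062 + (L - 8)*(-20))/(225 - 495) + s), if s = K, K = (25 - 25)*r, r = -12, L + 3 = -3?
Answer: √5865/45 ≈ 1.7019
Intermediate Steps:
L = -6 (L = -3 - 3 = -6)
K = 0 (K = (25 - 25)*(-12) = 0*(-12) = 0)
s = 0
√((-1062 + (L - 8)*(-20))/(225 - 495) + s) = √((-1062 + (-6 - 8)*(-20))/(225 - 495) + 0) = √((-1062 - 14*(-20))/(-270) + 0) = √((-1062 + 280)*(-1/270) + 0) = √(-782*(-1/270) + 0) = √(391/135 + 0) = √(391/135) = √5865/45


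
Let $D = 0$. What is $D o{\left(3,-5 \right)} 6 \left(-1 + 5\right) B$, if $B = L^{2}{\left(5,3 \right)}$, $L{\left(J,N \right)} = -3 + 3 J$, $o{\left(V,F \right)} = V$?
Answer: $0$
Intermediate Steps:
$B = 144$ ($B = \left(-3 + 3 \cdot 5\right)^{2} = \left(-3 + 15\right)^{2} = 12^{2} = 144$)
$D o{\left(3,-5 \right)} 6 \left(-1 + 5\right) B = 0 \cdot 3 \cdot 6 \left(-1 + 5\right) 144 = 0 \cdot 18 \cdot 4 \cdot 144 = 0 \cdot 72 \cdot 144 = 0 \cdot 144 = 0$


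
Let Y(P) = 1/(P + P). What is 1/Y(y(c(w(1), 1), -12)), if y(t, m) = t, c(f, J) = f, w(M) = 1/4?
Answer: ½ ≈ 0.50000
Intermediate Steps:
w(M) = ¼
Y(P) = 1/(2*P)
1/Y(y(c(w(1), 1), -12)) = 1/(1/(2*(¼))) = 1/((½)*4) = 1/2 = ½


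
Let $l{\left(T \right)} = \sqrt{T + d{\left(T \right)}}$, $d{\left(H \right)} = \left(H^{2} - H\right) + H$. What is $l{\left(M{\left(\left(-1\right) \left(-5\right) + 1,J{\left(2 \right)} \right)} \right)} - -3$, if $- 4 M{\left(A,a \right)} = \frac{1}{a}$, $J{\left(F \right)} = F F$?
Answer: $3 + \frac{i \sqrt{15}}{16} \approx 3.0 + 0.24206 i$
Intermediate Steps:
$d{\left(H \right)} = H^{2}$
$J{\left(F \right)} = F^{2}$
$M{\left(A,a \right)} = - \frac{1}{4 a}$
$l{\left(T \right)} = \sqrt{T + T^{2}}$
$l{\left(M{\left(\left(-1\right) \left(-5\right) + 1,J{\left(2 \right)} \right)} \right)} - -3 = \sqrt{- \frac{1}{4 \cdot 2^{2}} \left(1 - \frac{1}{4 \cdot 2^{2}}\right)} - -3 = \sqrt{- \frac{1}{4 \cdot 4} \left(1 - \frac{1}{4 \cdot 4}\right)} + 3 = \sqrt{\left(- \frac{1}{4}\right) \frac{1}{4} \left(1 - \frac{1}{16}\right)} + 3 = \sqrt{- \frac{1 - \frac{1}{16}}{16}} + 3 = \sqrt{\left(- \frac{1}{16}\right) \frac{15}{16}} + 3 = \sqrt{- \frac{15}{256}} + 3 = \frac{i \sqrt{15}}{16} + 3 = 3 + \frac{i \sqrt{15}}{16}$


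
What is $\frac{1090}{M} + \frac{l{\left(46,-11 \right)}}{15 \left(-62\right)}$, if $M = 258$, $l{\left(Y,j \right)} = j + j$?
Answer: $\frac{28316}{6665} \approx 4.2485$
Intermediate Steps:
$l{\left(Y,j \right)} = 2 j$
$\frac{1090}{M} + \frac{l{\left(46,-11 \right)}}{15 \left(-62\right)} = \frac{1090}{258} + \frac{2 \left(-11\right)}{15 \left(-62\right)} = 1090 \cdot \frac{1}{258} - \frac{22}{-930} = \frac{545}{129} - - \frac{11}{465} = \frac{545}{129} + \frac{11}{465} = \frac{28316}{6665}$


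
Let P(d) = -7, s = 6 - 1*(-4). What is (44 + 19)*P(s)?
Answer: -441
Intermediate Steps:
s = 10 (s = 6 + 4 = 10)
(44 + 19)*P(s) = (44 + 19)*(-7) = 63*(-7) = -441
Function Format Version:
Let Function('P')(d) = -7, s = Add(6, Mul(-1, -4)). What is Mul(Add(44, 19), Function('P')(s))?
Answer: -441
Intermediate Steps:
s = 10 (s = Add(6, 4) = 10)
Mul(Add(44, 19), Function('P')(s)) = Mul(Add(44, 19), -7) = Mul(63, -7) = -441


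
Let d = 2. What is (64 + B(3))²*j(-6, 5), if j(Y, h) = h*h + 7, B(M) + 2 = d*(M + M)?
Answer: 175232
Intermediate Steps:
B(M) = -2 + 4*M (B(M) = -2 + 2*(M + M) = -2 + 2*(2*M) = -2 + 4*M)
j(Y, h) = 7 + h² (j(Y, h) = h² + 7 = 7 + h²)
(64 + B(3))²*j(-6, 5) = (64 + (-2 + 4*3))²*(7 + 5²) = (64 + (-2 + 12))²*(7 + 25) = (64 + 10)²*32 = 74²*32 = 5476*32 = 175232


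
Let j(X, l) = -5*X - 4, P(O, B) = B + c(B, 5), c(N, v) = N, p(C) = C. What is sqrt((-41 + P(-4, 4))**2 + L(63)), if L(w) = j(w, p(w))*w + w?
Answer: 3*I*sqrt(2105) ≈ 137.64*I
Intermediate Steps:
P(O, B) = 2*B (P(O, B) = B + B = 2*B)
j(X, l) = -4 - 5*X
L(w) = w + w*(-4 - 5*w) (L(w) = (-4 - 5*w)*w + w = w*(-4 - 5*w) + w = w + w*(-4 - 5*w))
sqrt((-41 + P(-4, 4))**2 + L(63)) = sqrt((-41 + 2*4)**2 - 1*63*(3 + 5*63)) = sqrt((-41 + 8)**2 - 1*63*(3 + 315)) = sqrt((-33)**2 - 1*63*318) = sqrt(1089 - 20034) = sqrt(-18945) = 3*I*sqrt(2105)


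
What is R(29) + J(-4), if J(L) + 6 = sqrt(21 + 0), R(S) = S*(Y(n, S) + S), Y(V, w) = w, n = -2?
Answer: 1676 + sqrt(21) ≈ 1680.6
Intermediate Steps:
R(S) = 2*S**2 (R(S) = S*(S + S) = S*(2*S) = 2*S**2)
J(L) = -6 + sqrt(21) (J(L) = -6 + sqrt(21 + 0) = -6 + sqrt(21))
R(29) + J(-4) = 2*29**2 + (-6 + sqrt(21)) = 2*841 + (-6 + sqrt(21)) = 1682 + (-6 + sqrt(21)) = 1676 + sqrt(21)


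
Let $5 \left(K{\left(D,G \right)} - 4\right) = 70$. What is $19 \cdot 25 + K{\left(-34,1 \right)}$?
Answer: $493$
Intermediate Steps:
$K{\left(D,G \right)} = 18$ ($K{\left(D,G \right)} = 4 + \frac{1}{5} \cdot 70 = 4 + 14 = 18$)
$19 \cdot 25 + K{\left(-34,1 \right)} = 19 \cdot 25 + 18 = 475 + 18 = 493$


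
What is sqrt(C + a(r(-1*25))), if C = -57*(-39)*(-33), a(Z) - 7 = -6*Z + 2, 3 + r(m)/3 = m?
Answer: 3*I*sqrt(8094) ≈ 269.9*I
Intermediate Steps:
r(m) = -9 + 3*m
a(Z) = 9 - 6*Z (a(Z) = 7 + (-6*Z + 2) = 7 + (2 - 6*Z) = 9 - 6*Z)
C = -73359 (C = 2223*(-33) = -73359)
sqrt(C + a(r(-1*25))) = sqrt(-73359 + (9 - 6*(-9 + 3*(-1*25)))) = sqrt(-73359 + (9 - 6*(-9 + 3*(-25)))) = sqrt(-73359 + (9 - 6*(-9 - 75))) = sqrt(-73359 + (9 - 6*(-84))) = sqrt(-73359 + (9 + 504)) = sqrt(-73359 + 513) = sqrt(-72846) = 3*I*sqrt(8094)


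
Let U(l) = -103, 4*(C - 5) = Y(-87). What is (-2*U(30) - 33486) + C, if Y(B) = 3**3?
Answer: -133073/4 ≈ -33268.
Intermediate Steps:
Y(B) = 27
C = 47/4 (C = 5 + (1/4)*27 = 5 + 27/4 = 47/4 ≈ 11.750)
(-2*U(30) - 33486) + C = (-2*(-103) - 33486) + 47/4 = (206 - 33486) + 47/4 = -33280 + 47/4 = -133073/4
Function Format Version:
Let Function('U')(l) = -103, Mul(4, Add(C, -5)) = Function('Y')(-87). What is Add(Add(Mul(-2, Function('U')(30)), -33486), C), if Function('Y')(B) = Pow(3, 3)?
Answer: Rational(-133073, 4) ≈ -33268.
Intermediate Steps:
Function('Y')(B) = 27
C = Rational(47, 4) (C = Add(5, Mul(Rational(1, 4), 27)) = Add(5, Rational(27, 4)) = Rational(47, 4) ≈ 11.750)
Add(Add(Mul(-2, Function('U')(30)), -33486), C) = Add(Add(Mul(-2, -103), -33486), Rational(47, 4)) = Add(Add(206, -33486), Rational(47, 4)) = Add(-33280, Rational(47, 4)) = Rational(-133073, 4)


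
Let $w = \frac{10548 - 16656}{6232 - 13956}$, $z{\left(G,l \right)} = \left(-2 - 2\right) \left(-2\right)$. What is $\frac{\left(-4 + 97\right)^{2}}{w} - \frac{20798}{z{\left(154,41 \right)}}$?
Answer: $\frac{16975201}{2036} \approx 8337.5$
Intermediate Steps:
$z{\left(G,l \right)} = 8$ ($z{\left(G,l \right)} = \left(-4\right) \left(-2\right) = 8$)
$w = \frac{1527}{1931}$ ($w = - \frac{6108}{-7724} = \left(-6108\right) \left(- \frac{1}{7724}\right) = \frac{1527}{1931} \approx 0.79078$)
$\frac{\left(-4 + 97\right)^{2}}{w} - \frac{20798}{z{\left(154,41 \right)}} = \frac{\left(-4 + 97\right)^{2}}{\frac{1527}{1931}} - \frac{20798}{8} = 93^{2} \cdot \frac{1931}{1527} - \frac{10399}{4} = 8649 \cdot \frac{1931}{1527} - \frac{10399}{4} = \frac{5567073}{509} - \frac{10399}{4} = \frac{16975201}{2036}$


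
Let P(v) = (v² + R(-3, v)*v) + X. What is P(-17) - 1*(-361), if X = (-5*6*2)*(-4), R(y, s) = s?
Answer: 1179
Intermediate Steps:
X = 240 (X = -30*2*(-4) = -60*(-4) = 240)
P(v) = 240 + 2*v² (P(v) = (v² + v*v) + 240 = (v² + v²) + 240 = 2*v² + 240 = 240 + 2*v²)
P(-17) - 1*(-361) = (240 + 2*(-17)²) - 1*(-361) = (240 + 2*289) + 361 = (240 + 578) + 361 = 818 + 361 = 1179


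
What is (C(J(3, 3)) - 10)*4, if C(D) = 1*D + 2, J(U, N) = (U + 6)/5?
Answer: -124/5 ≈ -24.800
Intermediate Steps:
J(U, N) = 6/5 + U/5 (J(U, N) = (6 + U)/5 = 6/5 + U/5)
C(D) = 2 + D (C(D) = D + 2 = 2 + D)
(C(J(3, 3)) - 10)*4 = ((2 + (6/5 + (1/5)*3)) - 10)*4 = ((2 + (6/5 + 3/5)) - 10)*4 = ((2 + 9/5) - 10)*4 = (19/5 - 10)*4 = -31/5*4 = -124/5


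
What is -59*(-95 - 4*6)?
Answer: 7021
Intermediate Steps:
-59*(-95 - 4*6) = -59*(-95 - 24) = -59*(-119) = 7021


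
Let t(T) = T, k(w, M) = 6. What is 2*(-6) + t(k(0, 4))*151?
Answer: 894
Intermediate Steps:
2*(-6) + t(k(0, 4))*151 = 2*(-6) + 6*151 = -12 + 906 = 894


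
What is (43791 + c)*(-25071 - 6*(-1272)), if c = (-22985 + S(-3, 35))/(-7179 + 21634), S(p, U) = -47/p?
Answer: -1576923906013/2065 ≈ -7.6364e+8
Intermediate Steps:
c = -9844/6195 (c = (-22985 - 47/(-3))/(-7179 + 21634) = (-22985 - 47*(-⅓))/14455 = (-22985 + 47/3)*(1/14455) = -68908/3*1/14455 = -9844/6195 ≈ -1.5890)
(43791 + c)*(-25071 - 6*(-1272)) = (43791 - 9844/6195)*(-25071 - 6*(-1272)) = 271275401*(-25071 + 7632)/6195 = (271275401/6195)*(-17439) = -1576923906013/2065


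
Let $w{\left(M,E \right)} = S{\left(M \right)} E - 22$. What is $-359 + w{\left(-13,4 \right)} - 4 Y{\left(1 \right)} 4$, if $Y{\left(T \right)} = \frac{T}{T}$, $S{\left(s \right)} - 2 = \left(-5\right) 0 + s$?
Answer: $697$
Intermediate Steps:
$S{\left(s \right)} = 2 + s$ ($S{\left(s \right)} = 2 + \left(\left(-5\right) 0 + s\right) = 2 + \left(0 + s\right) = 2 + s$)
$Y{\left(T \right)} = 1$
$w{\left(M,E \right)} = -22 + E \left(2 + M\right)$ ($w{\left(M,E \right)} = \left(2 + M\right) E - 22 = E \left(2 + M\right) - 22 = -22 + E \left(2 + M\right)$)
$-359 + w{\left(-13,4 \right)} - 4 Y{\left(1 \right)} 4 = -359 + \left(-22 + 4 \left(2 - 13\right)\right) \left(-4\right) 1 \cdot 4 = -359 + \left(-22 + 4 \left(-11\right)\right) \left(\left(-4\right) 4\right) = -359 + \left(-22 - 44\right) \left(-16\right) = -359 - -1056 = -359 + 1056 = 697$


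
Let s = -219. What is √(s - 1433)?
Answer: 2*I*√413 ≈ 40.645*I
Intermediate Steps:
√(s - 1433) = √(-219 - 1433) = √(-1652) = 2*I*√413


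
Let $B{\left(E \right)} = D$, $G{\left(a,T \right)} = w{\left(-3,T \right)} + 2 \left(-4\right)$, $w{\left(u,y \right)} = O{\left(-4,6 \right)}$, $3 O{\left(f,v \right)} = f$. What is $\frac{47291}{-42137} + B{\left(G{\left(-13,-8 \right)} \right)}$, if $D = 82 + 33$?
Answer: $\frac{4798464}{42137} \approx 113.88$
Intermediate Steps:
$O{\left(f,v \right)} = \frac{f}{3}$
$w{\left(u,y \right)} = - \frac{4}{3}$ ($w{\left(u,y \right)} = \frac{1}{3} \left(-4\right) = - \frac{4}{3}$)
$G{\left(a,T \right)} = - \frac{28}{3}$ ($G{\left(a,T \right)} = - \frac{4}{3} + 2 \left(-4\right) = - \frac{4}{3} - 8 = - \frac{28}{3}$)
$D = 115$
$B{\left(E \right)} = 115$
$\frac{47291}{-42137} + B{\left(G{\left(-13,-8 \right)} \right)} = \frac{47291}{-42137} + 115 = 47291 \left(- \frac{1}{42137}\right) + 115 = - \frac{47291}{42137} + 115 = \frac{4798464}{42137}$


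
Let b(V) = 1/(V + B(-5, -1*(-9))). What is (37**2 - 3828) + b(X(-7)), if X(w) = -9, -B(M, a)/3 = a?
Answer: -88525/36 ≈ -2459.0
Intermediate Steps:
B(M, a) = -3*a
b(V) = 1/(-27 + V) (b(V) = 1/(V - (-3)*(-9)) = 1/(V - 3*9) = 1/(V - 27) = 1/(-27 + V))
(37**2 - 3828) + b(X(-7)) = (37**2 - 3828) + 1/(-27 - 9) = (1369 - 3828) + 1/(-36) = -2459 - 1/36 = -88525/36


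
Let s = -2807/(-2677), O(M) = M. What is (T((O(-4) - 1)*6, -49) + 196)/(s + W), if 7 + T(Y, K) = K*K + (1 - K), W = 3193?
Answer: 588940/712539 ≈ 0.82654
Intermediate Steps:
s = 2807/2677 (s = -2807*(-1/2677) = 2807/2677 ≈ 1.0486)
T(Y, K) = -6 + K² - K (T(Y, K) = -7 + (K*K + (1 - K)) = -7 + (K² + (1 - K)) = -7 + (1 + K² - K) = -6 + K² - K)
(T((O(-4) - 1)*6, -49) + 196)/(s + W) = ((-6 + (-49)² - 1*(-49)) + 196)/(2807/2677 + 3193) = ((-6 + 2401 + 49) + 196)/(8550468/2677) = (2444 + 196)*(2677/8550468) = 2640*(2677/8550468) = 588940/712539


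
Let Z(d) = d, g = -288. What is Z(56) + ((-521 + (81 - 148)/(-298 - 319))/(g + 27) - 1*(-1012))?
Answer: 19145434/17893 ≈ 1070.0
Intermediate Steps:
Z(56) + ((-521 + (81 - 148)/(-298 - 319))/(g + 27) - 1*(-1012)) = 56 + ((-521 + (81 - 148)/(-298 - 319))/(-288 + 27) - 1*(-1012)) = 56 + ((-521 - 67/(-617))/(-261) + 1012) = 56 + ((-521 - 67*(-1/617))*(-1/261) + 1012) = 56 + ((-521 + 67/617)*(-1/261) + 1012) = 56 + (-321390/617*(-1/261) + 1012) = 56 + (35710/17893 + 1012) = 56 + 18143426/17893 = 19145434/17893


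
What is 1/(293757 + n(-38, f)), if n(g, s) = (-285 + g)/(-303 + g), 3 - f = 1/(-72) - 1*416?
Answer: 341/100171460 ≈ 3.4042e-6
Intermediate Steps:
f = 30169/72 (f = 3 - (1/(-72) - 1*416) = 3 - (-1/72 - 416) = 3 - 1*(-29953/72) = 3 + 29953/72 = 30169/72 ≈ 419.01)
n(g, s) = (-285 + g)/(-303 + g)
1/(293757 + n(-38, f)) = 1/(293757 + (-285 - 38)/(-303 - 38)) = 1/(293757 - 323/(-341)) = 1/(293757 - 1/341*(-323)) = 1/(293757 + 323/341) = 1/(100171460/341) = 341/100171460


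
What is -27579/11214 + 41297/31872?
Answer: -23105185/19856256 ≈ -1.1636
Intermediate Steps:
-27579/11214 + 41297/31872 = -27579*1/11214 + 41297*(1/31872) = -9193/3738 + 41297/31872 = -23105185/19856256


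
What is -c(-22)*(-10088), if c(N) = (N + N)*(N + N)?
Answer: 19530368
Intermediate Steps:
c(N) = 4*N² (c(N) = (2*N)*(2*N) = 4*N²)
-c(-22)*(-10088) = -4*(-22)²*(-10088) = -4*484*(-10088) = -1*1936*(-10088) = -1936*(-10088) = 19530368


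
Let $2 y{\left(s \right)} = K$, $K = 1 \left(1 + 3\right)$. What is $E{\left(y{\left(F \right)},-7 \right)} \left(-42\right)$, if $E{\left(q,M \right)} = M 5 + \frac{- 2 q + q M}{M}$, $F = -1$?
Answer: $1362$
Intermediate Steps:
$K = 4$ ($K = 1 \cdot 4 = 4$)
$y{\left(s \right)} = 2$ ($y{\left(s \right)} = \frac{1}{2} \cdot 4 = 2$)
$E{\left(q,M \right)} = 5 M + \frac{- 2 q + M q}{M}$
$E{\left(y{\left(F \right)},-7 \right)} \left(-42\right) = \left(2 + 5 \left(-7\right) - \frac{4}{-7}\right) \left(-42\right) = \left(2 - 35 - 4 \left(- \frac{1}{7}\right)\right) \left(-42\right) = \left(2 - 35 + \frac{4}{7}\right) \left(-42\right) = \left(- \frac{227}{7}\right) \left(-42\right) = 1362$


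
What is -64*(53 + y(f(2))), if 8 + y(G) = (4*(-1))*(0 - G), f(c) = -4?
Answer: -1856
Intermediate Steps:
y(G) = -8 + 4*G (y(G) = -8 + (4*(-1))*(0 - G) = -8 - (-4)*G = -8 + 4*G)
-64*(53 + y(f(2))) = -64*(53 + (-8 + 4*(-4))) = -64*(53 + (-8 - 16)) = -64*(53 - 24) = -64*29 = -1856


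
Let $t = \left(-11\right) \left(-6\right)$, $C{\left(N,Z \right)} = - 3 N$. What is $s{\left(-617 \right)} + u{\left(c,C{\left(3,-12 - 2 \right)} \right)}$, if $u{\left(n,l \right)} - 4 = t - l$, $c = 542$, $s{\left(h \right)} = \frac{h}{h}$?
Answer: $80$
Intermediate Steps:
$s{\left(h \right)} = 1$
$t = 66$
$u{\left(n,l \right)} = 70 - l$ ($u{\left(n,l \right)} = 4 - \left(-66 + l\right) = 70 - l$)
$s{\left(-617 \right)} + u{\left(c,C{\left(3,-12 - 2 \right)} \right)} = 1 + \left(70 - \left(-3\right) 3\right) = 1 + \left(70 - -9\right) = 1 + \left(70 + 9\right) = 1 + 79 = 80$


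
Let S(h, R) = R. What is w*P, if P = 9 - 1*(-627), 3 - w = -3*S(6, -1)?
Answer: 0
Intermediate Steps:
w = 0 (w = 3 - (-3)*(-1) = 3 - 1*3 = 3 - 3 = 0)
P = 636 (P = 9 + 627 = 636)
w*P = 0*636 = 0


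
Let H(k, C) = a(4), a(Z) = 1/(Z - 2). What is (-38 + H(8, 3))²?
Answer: 5625/4 ≈ 1406.3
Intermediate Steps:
a(Z) = 1/(-2 + Z)
H(k, C) = ½ (H(k, C) = 1/(-2 + 4) = 1/2 = ½)
(-38 + H(8, 3))² = (-38 + ½)² = (-75/2)² = 5625/4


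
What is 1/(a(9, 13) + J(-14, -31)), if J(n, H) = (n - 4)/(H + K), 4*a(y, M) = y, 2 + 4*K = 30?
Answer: ⅓ ≈ 0.33333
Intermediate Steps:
K = 7 (K = -½ + (¼)*30 = -½ + 15/2 = 7)
a(y, M) = y/4
J(n, H) = (-4 + n)/(7 + H) (J(n, H) = (n - 4)/(H + 7) = (-4 + n)/(7 + H))
1/(a(9, 13) + J(-14, -31)) = 1/((¼)*9 + (-4 - 14)/(7 - 31)) = 1/(9/4 - 18/(-24)) = 1/(9/4 - 1/24*(-18)) = 1/(9/4 + ¾) = 1/3 = ⅓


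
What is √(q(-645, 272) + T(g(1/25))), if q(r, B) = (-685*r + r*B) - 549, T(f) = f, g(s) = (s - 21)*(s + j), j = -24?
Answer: 8*√2600959/25 ≈ 516.08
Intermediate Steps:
g(s) = (-24 + s)*(-21 + s) (g(s) = (s - 21)*(s - 24) = (-21 + s)*(-24 + s) = (-24 + s)*(-21 + s))
q(r, B) = -549 - 685*r + B*r (q(r, B) = (-685*r + B*r) - 549 = -549 - 685*r + B*r)
√(q(-645, 272) + T(g(1/25))) = √((-549 - 685*(-645) + 272*(-645)) + (504 + (1/25)² - 45/25)) = √((-549 + 441825 - 175440) + (504 + (1/25)² - 45*1/25)) = √(265836 + (504 + 1/625 - 9/5)) = √(265836 + 313876/625) = √(166461376/625) = 8*√2600959/25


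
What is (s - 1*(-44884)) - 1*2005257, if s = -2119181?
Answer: -4079554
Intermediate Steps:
(s - 1*(-44884)) - 1*2005257 = (-2119181 - 1*(-44884)) - 1*2005257 = (-2119181 + 44884) - 2005257 = -2074297 - 2005257 = -4079554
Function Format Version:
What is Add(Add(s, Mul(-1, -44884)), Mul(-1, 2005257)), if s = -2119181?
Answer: -4079554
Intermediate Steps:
Add(Add(s, Mul(-1, -44884)), Mul(-1, 2005257)) = Add(Add(-2119181, Mul(-1, -44884)), Mul(-1, 2005257)) = Add(Add(-2119181, 44884), -2005257) = Add(-2074297, -2005257) = -4079554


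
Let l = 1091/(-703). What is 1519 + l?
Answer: 1066766/703 ≈ 1517.4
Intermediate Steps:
l = -1091/703 (l = 1091*(-1/703) = -1091/703 ≈ -1.5519)
1519 + l = 1519 - 1091/703 = 1066766/703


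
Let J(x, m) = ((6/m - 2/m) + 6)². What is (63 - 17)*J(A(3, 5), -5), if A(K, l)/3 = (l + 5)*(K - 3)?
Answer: 31096/25 ≈ 1243.8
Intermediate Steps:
A(K, l) = 3*(-3 + K)*(5 + l) (A(K, l) = 3*((l + 5)*(K - 3)) = 3*((5 + l)*(-3 + K)) = 3*((-3 + K)*(5 + l)) = 3*(-3 + K)*(5 + l))
J(x, m) = (6 + 4/m)² (J(x, m) = (4/m + 6)² = (6 + 4/m)²)
(63 - 17)*J(A(3, 5), -5) = (63 - 17)*(4*(2 + 3*(-5))²/(-5)²) = 46*(4*(1/25)*(2 - 15)²) = 46*(4*(1/25)*(-13)²) = 46*(4*(1/25)*169) = 46*(676/25) = 31096/25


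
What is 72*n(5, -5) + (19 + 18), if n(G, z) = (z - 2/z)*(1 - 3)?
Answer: 3497/5 ≈ 699.40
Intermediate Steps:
n(G, z) = -2*z + 4/z (n(G, z) = (z - 2/z)*(-2) = -2*z + 4/z)
72*n(5, -5) + (19 + 18) = 72*(-2*(-5) + 4/(-5)) + (19 + 18) = 72*(10 + 4*(-1/5)) + 37 = 72*(10 - 4/5) + 37 = 72*(46/5) + 37 = 3312/5 + 37 = 3497/5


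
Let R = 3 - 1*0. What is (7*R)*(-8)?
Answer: -168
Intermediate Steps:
R = 3 (R = 3 + 0 = 3)
(7*R)*(-8) = (7*3)*(-8) = 21*(-8) = -168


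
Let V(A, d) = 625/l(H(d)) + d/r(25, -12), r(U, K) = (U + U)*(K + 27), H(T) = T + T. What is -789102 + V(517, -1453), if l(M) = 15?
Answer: -591796703/750 ≈ -7.8906e+5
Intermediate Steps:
H(T) = 2*T
r(U, K) = 2*U*(27 + K) (r(U, K) = (2*U)*(27 + K) = 2*U*(27 + K))
V(A, d) = 125/3 + d/750 (V(A, d) = 625/15 + d/((2*25*(27 - 12))) = 625*(1/15) + d/((2*25*15)) = 125/3 + d/750)
-789102 + V(517, -1453) = -789102 + (125/3 + (1/750)*(-1453)) = -789102 + (125/3 - 1453/750) = -789102 + 29797/750 = -591796703/750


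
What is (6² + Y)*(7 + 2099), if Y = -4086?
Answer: -8529300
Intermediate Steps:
(6² + Y)*(7 + 2099) = (6² - 4086)*(7 + 2099) = (36 - 4086)*2106 = -4050*2106 = -8529300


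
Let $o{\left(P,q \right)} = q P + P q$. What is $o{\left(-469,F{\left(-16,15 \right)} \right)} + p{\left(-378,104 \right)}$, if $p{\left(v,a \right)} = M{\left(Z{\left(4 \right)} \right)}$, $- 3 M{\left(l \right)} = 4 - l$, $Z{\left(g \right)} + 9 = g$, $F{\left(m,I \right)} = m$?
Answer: $15005$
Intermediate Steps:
$Z{\left(g \right)} = -9 + g$
$o{\left(P,q \right)} = 2 P q$ ($o{\left(P,q \right)} = P q + P q = 2 P q$)
$M{\left(l \right)} = - \frac{4}{3} + \frac{l}{3}$ ($M{\left(l \right)} = - \frac{4 - l}{3} = - \frac{4}{3} + \frac{l}{3}$)
$p{\left(v,a \right)} = -3$ ($p{\left(v,a \right)} = - \frac{4}{3} + \frac{-9 + 4}{3} = - \frac{4}{3} + \frac{1}{3} \left(-5\right) = - \frac{4}{3} - \frac{5}{3} = -3$)
$o{\left(-469,F{\left(-16,15 \right)} \right)} + p{\left(-378,104 \right)} = 2 \left(-469\right) \left(-16\right) - 3 = 15008 - 3 = 15005$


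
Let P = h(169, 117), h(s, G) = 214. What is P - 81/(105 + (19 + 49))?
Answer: 36941/173 ≈ 213.53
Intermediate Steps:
P = 214
P - 81/(105 + (19 + 49)) = 214 - 81/(105 + (19 + 49)) = 214 - 81/(105 + 68) = 214 - 81/173 = 36941/173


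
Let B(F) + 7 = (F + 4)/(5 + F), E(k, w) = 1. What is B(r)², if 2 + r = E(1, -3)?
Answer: 625/16 ≈ 39.063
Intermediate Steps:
r = -1 (r = -2 + 1 = -1)
B(F) = -7 + (4 + F)/(5 + F) (B(F) = -7 + (F + 4)/(5 + F) = -7 + (4 + F)/(5 + F))
B(r)² = ((-31 - 6*(-1))/(5 - 1))² = ((-31 + 6)/4)² = ((¼)*(-25))² = (-25/4)² = 625/16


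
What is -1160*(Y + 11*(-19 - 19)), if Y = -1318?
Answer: 2013760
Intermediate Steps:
-1160*(Y + 11*(-19 - 19)) = -1160*(-1318 + 11*(-19 - 19)) = -1160*(-1318 + 11*(-38)) = -1160*(-1318 - 418) = -1160*(-1736) = 2013760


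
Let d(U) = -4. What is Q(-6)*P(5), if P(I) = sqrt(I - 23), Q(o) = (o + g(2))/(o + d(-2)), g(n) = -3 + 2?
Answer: 21*I*sqrt(2)/10 ≈ 2.9698*I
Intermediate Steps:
g(n) = -1
Q(o) = (-1 + o)/(-4 + o) (Q(o) = (o - 1)/(o - 4) = (-1 + o)/(-4 + o))
P(I) = sqrt(-23 + I)
Q(-6)*P(5) = ((-1 - 6)/(-4 - 6))*sqrt(-23 + 5) = (-7/(-10))*sqrt(-18) = (-1/10*(-7))*(3*I*sqrt(2)) = 7*(3*I*sqrt(2))/10 = 21*I*sqrt(2)/10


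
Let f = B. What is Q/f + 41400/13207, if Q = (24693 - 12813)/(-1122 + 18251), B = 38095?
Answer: 5402973611232/1723590774157 ≈ 3.1347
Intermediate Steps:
Q = 11880/17129 ≈ 0.69356
f = 38095
Q/f + 41400/13207 = (11880/17129)/38095 + 41400/13207 = (11880/17129)*(1/38095) + 41400*(1/13207) = 2376/130505851 + 41400/13207 = 5402973611232/1723590774157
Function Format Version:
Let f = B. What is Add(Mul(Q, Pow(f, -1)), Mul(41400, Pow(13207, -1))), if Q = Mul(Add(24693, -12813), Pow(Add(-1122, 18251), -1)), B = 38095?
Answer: Rational(5402973611232, 1723590774157) ≈ 3.1347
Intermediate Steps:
Q = Rational(11880, 17129) (Q = Mul(11880, Pow(17129, -1)) = Mul(11880, Rational(1, 17129)) = Rational(11880, 17129) ≈ 0.69356)
f = 38095
Add(Mul(Q, Pow(f, -1)), Mul(41400, Pow(13207, -1))) = Add(Mul(Rational(11880, 17129), Pow(38095, -1)), Mul(41400, Pow(13207, -1))) = Add(Mul(Rational(11880, 17129), Rational(1, 38095)), Mul(41400, Rational(1, 13207))) = Add(Rational(2376, 130505851), Rational(41400, 13207)) = Rational(5402973611232, 1723590774157)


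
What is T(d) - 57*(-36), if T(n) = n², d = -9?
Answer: 2133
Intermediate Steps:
T(d) - 57*(-36) = (-9)² - 57*(-36) = 81 + 2052 = 2133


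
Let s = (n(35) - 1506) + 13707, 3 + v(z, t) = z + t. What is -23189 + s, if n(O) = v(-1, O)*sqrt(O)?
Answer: -10988 + 31*sqrt(35) ≈ -10805.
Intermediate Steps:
v(z, t) = -3 + t + z (v(z, t) = -3 + (z + t) = -3 + (t + z) = -3 + t + z)
n(O) = sqrt(O)*(-4 + O) (n(O) = (-3 + O - 1)*sqrt(O) = (-4 + O)*sqrt(O) = sqrt(O)*(-4 + O))
s = 12201 + 31*sqrt(35) (s = (sqrt(35)*(-4 + 35) - 1506) + 13707 = (sqrt(35)*31 - 1506) + 13707 = (31*sqrt(35) - 1506) + 13707 = (-1506 + 31*sqrt(35)) + 13707 = 12201 + 31*sqrt(35) ≈ 12384.)
-23189 + s = -23189 + (12201 + 31*sqrt(35)) = -10988 + 31*sqrt(35)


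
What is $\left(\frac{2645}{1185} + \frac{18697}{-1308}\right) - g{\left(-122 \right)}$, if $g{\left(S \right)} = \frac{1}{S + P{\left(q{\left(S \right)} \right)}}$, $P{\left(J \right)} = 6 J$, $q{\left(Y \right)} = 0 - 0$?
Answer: $- \frac{25326631}{2101084} \approx -12.054$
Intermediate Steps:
$q{\left(Y \right)} = 0$ ($q{\left(Y \right)} = 0 + 0 = 0$)
$g{\left(S \right)} = \frac{1}{S}$ ($g{\left(S \right)} = \frac{1}{S + 6 \cdot 0} = \frac{1}{S + 0} = \frac{1}{S}$)
$\left(\frac{2645}{1185} + \frac{18697}{-1308}\right) - g{\left(-122 \right)} = \left(\frac{2645}{1185} + \frac{18697}{-1308}\right) - \frac{1}{-122} = \left(2645 \cdot \frac{1}{1185} + 18697 \left(- \frac{1}{1308}\right)\right) - - \frac{1}{122} = \left(\frac{529}{237} - \frac{18697}{1308}\right) + \frac{1}{122} = - \frac{415473}{34444} + \frac{1}{122} = - \frac{25326631}{2101084}$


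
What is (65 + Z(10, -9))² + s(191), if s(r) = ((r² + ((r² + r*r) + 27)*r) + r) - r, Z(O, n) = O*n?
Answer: 13978005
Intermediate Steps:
s(r) = r² + r*(27 + 2*r²) (s(r) = ((r² + ((r² + r²) + 27)*r) + r) - r = ((r² + (2*r² + 27)*r) + r) - r = ((r² + (27 + 2*r²)*r) + r) - r = ((r² + r*(27 + 2*r²)) + r) - r = (r + r² + r*(27 + 2*r²)) - r = r² + r*(27 + 2*r²))
(65 + Z(10, -9))² + s(191) = (65 + 10*(-9))² + 191*(27 + 191 + 2*191²) = (65 - 90)² + 191*(27 + 191 + 2*36481) = (-25)² + 191*(27 + 191 + 72962) = 625 + 191*73180 = 625 + 13977380 = 13978005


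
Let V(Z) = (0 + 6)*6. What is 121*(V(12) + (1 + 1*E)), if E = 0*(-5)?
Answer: 4477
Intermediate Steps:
E = 0
V(Z) = 36 (V(Z) = 6*6 = 36)
121*(V(12) + (1 + 1*E)) = 121*(36 + (1 + 1*0)) = 121*(36 + (1 + 0)) = 121*(36 + 1) = 121*37 = 4477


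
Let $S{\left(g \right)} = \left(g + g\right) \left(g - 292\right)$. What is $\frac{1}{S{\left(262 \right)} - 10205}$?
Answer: $- \frac{1}{25925} \approx -3.8573 \cdot 10^{-5}$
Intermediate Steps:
$S{\left(g \right)} = 2 g \left(-292 + g\right)$
$\frac{1}{S{\left(262 \right)} - 10205} = \frac{1}{2 \cdot 262 \left(-292 + 262\right) - 10205} = \frac{1}{2 \cdot 262 \left(-30\right) - 10205} = \frac{1}{-15720 - 10205} = \frac{1}{-25925} = - \frac{1}{25925}$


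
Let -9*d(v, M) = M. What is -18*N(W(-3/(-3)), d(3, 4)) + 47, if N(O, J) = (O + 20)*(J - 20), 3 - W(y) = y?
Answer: 8143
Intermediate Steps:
d(v, M) = -M/9
W(y) = 3 - y
N(O, J) = (-20 + J)*(20 + O) (N(O, J) = (20 + O)*(-20 + J) = (-20 + J)*(20 + O))
-18*N(W(-3/(-3)), d(3, 4)) + 47 = -18*(-400 - 20*(3 - (-3)/(-3)) + 20*(-⅑*4) + (-⅑*4)*(3 - (-3)/(-3))) + 47 = -18*(-400 - 20*(3 - (-3)*(-1)/3) + 20*(-4/9) - 4*(3 - (-3)*(-1)/3)/9) + 47 = -18*(-400 - 20*(3 - 1*1) - 80/9 - 4*(3 - 1*1)/9) + 47 = -18*(-400 - 20*(3 - 1) - 80/9 - 4*(3 - 1)/9) + 47 = -18*(-400 - 20*2 - 80/9 - 4/9*2) + 47 = -18*(-400 - 40 - 80/9 - 8/9) + 47 = -18*(-4048/9) + 47 = 8096 + 47 = 8143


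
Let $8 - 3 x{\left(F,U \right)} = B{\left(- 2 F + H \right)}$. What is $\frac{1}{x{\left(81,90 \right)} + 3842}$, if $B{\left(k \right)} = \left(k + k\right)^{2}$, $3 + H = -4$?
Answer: $- \frac{3}{102710} \approx -2.9208 \cdot 10^{-5}$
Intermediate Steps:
$H = -7$ ($H = -3 - 4 = -7$)
$B{\left(k \right)} = 4 k^{2}$ ($B{\left(k \right)} = \left(2 k\right)^{2} = 4 k^{2}$)
$x{\left(F,U \right)} = \frac{8}{3} - \frac{4 \left(-7 - 2 F\right)^{2}}{3}$ ($x{\left(F,U \right)} = \frac{8}{3} - \frac{4 \left(- 2 F - 7\right)^{2}}{3} = \frac{8}{3} - \frac{4 \left(-7 - 2 F\right)^{2}}{3}$)
$\frac{1}{x{\left(81,90 \right)} + 3842} = \frac{1}{\left(\frac{8}{3} - \frac{4 \left(7 + 2 \cdot 81\right)^{2}}{3}\right) + 3842} = \frac{1}{\left(\frac{8}{3} - \frac{4 \left(7 + 162\right)^{2}}{3}\right) + 3842} = \frac{1}{\left(\frac{8}{3} - \frac{4 \cdot 169^{2}}{3}\right) + 3842} = \frac{1}{\left(\frac{8}{3} - \frac{114244}{3}\right) + 3842} = \frac{1}{- \frac{114236}{3} + 3842} = \frac{1}{- \frac{102710}{3}} = - \frac{3}{102710}$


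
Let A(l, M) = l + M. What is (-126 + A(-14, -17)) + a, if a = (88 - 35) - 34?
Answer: -138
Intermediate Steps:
A(l, M) = M + l
a = 19 (a = 53 - 34 = 19)
(-126 + A(-14, -17)) + a = (-126 + (-17 - 14)) + 19 = (-126 - 31) + 19 = -157 + 19 = -138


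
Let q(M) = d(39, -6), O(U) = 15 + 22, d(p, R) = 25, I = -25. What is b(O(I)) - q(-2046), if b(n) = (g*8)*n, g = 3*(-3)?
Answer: -2689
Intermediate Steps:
g = -9
O(U) = 37
b(n) = -72*n (b(n) = (-9*8)*n = -72*n)
q(M) = 25
b(O(I)) - q(-2046) = -72*37 - 1*25 = -2664 - 25 = -2689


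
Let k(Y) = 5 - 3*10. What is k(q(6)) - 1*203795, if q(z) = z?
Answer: -203820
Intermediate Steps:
k(Y) = -25 (k(Y) = 5 - 30 = -25)
k(q(6)) - 1*203795 = -25 - 1*203795 = -25 - 203795 = -203820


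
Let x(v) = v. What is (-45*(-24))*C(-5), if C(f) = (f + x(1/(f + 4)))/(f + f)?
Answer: 648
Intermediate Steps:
C(f) = (f + 1/(4 + f))/(2*f) (C(f) = (f + 1/(f + 4))/(f + f) = (f + 1/(4 + f))/((2*f)) = (f + 1/(4 + f))*(1/(2*f)) = (f + 1/(4 + f))/(2*f))
(-45*(-24))*C(-5) = (-45*(-24))*((½)*(1 - 5*(4 - 5))/(-5*(4 - 5))) = 1080*((½)*(-⅕)*(1 - 5*(-1))/(-1)) = 1080*((½)*(-⅕)*(-1)*(1 + 5)) = 1080*((½)*(-⅕)*(-1)*6) = 1080*(⅗) = 648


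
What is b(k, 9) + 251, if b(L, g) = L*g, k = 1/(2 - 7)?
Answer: 1246/5 ≈ 249.20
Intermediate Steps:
k = -1/5 (k = 1/(-5) = -1/5 ≈ -0.20000)
b(k, 9) + 251 = -1/5*9 + 251 = -9/5 + 251 = 1246/5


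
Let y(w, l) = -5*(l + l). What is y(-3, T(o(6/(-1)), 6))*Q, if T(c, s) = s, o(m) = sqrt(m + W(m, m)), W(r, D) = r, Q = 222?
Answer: -13320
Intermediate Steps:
o(m) = sqrt(2)*sqrt(m) (o(m) = sqrt(m + m) = sqrt(2*m) = sqrt(2)*sqrt(m))
y(w, l) = -10*l
y(-3, T(o(6/(-1)), 6))*Q = -10*6*222 = -60*222 = -13320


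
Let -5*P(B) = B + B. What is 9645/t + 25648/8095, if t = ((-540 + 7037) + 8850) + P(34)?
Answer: 2356736591/620619365 ≈ 3.7974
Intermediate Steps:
P(B) = -2*B/5 (P(B) = -(B + B)/5 = -2*B/5)
t = 76667/5 (t = ((-540 + 7037) + 8850) - ⅖*34 = (6497 + 8850) - 68/5 = 15347 - 68/5 = 76667/5 ≈ 15333.)
9645/t + 25648/8095 = 9645/(76667/5) + 25648/8095 = 9645*(5/76667) + 25648*(1/8095) = 48225/76667 + 25648/8095 = 2356736591/620619365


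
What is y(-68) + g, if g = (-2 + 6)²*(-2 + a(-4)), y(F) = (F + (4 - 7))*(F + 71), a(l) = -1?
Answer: -261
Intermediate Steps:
y(F) = (-3 + F)*(71 + F) (y(F) = (F - 3)*(71 + F) = (-3 + F)*(71 + F))
g = -48 (g = (-2 + 6)²*(-2 - 1) = 4²*(-3) = 16*(-3) = -48)
y(-68) + g = (-213 + (-68)² + 68*(-68)) - 48 = (-213 + 4624 - 4624) - 48 = -213 - 48 = -261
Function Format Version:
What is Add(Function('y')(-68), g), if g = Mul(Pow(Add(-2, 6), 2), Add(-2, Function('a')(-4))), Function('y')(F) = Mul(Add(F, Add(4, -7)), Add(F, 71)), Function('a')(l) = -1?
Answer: -261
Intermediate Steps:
Function('y')(F) = Mul(Add(-3, F), Add(71, F)) (Function('y')(F) = Mul(Add(F, -3), Add(71, F)) = Mul(Add(-3, F), Add(71, F)))
g = -48 (g = Mul(Pow(Add(-2, 6), 2), Add(-2, -1)) = Mul(Pow(4, 2), -3) = Mul(16, -3) = -48)
Add(Function('y')(-68), g) = Add(Add(-213, Pow(-68, 2), Mul(68, -68)), -48) = Add(Add(-213, 4624, -4624), -48) = Add(-213, -48) = -261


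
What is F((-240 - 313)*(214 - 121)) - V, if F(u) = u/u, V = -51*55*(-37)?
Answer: -103784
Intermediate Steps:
V = 103785 (V = -2805*(-37) = 103785)
F(u) = 1
F((-240 - 313)*(214 - 121)) - V = 1 - 1*103785 = 1 - 103785 = -103784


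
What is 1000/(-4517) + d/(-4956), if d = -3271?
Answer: 9819107/22386252 ≈ 0.43862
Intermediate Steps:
1000/(-4517) + d/(-4956) = 1000/(-4517) - 3271/(-4956) = 1000*(-1/4517) - 3271*(-1/4956) = -1000/4517 + 3271/4956 = 9819107/22386252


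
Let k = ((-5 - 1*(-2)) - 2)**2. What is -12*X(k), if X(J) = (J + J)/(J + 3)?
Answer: -150/7 ≈ -21.429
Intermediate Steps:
k = 25 (k = ((-5 + 2) - 2)**2 = (-3 - 2)**2 = (-5)**2 = 25)
X(J) = 2*J/(3 + J) (X(J) = (2*J)/(3 + J) = 2*J/(3 + J))
-12*X(k) = -24*25/(3 + 25) = -24*25/28 = -12*25/14 = -150/7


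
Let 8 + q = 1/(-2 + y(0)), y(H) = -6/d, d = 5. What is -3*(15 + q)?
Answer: -321/16 ≈ -20.063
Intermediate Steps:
y(H) = -6/5
q = -133/16 (q = -8 + 1/(-2 - 6/5) = -8 + 1/(-16/5) = -8 - 5/16 = -133/16 ≈ -8.3125)
-3*(15 + q) = -3*(15 - 133/16) = -3*107/16 = -321/16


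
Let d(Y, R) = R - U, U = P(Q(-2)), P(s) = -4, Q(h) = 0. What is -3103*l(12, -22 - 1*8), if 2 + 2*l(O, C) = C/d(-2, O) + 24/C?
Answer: 580261/80 ≈ 7253.3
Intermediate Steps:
U = -4
d(Y, R) = 4 + R (d(Y, R) = R - 1*(-4) = R + 4 = 4 + R)
l(O, C) = -1 + 12/C + C/(2*(4 + O)) (l(O, C) = -1 + (C/(4 + O) + 24/C)/2 = -1 + (24/C + C/(4 + O))/2 = -1 + (12/C + C/(2*(4 + O))) = -1 + 12/C + C/(2*(4 + O)))
-3103*l(12, -22 - 1*8) = -3103*(-1 + 12/(-22 - 1*8) + (-22 - 1*8)/(2*(4 + 12))) = -3103*(-1 + 12/(-22 - 8) + (1/2)*(-22 - 8)/16) = -3103*(-1 + 12/(-30) + (1/2)*(-30)*(1/16)) = -3103*(-1 + 12*(-1/30) - 15/16) = -3103*(-1 - 2/5 - 15/16) = -3103*(-187/80) = 580261/80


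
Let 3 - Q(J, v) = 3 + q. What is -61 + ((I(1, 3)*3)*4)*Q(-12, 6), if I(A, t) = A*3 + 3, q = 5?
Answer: -421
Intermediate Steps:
I(A, t) = 3 + 3*A (I(A, t) = 3*A + 3 = 3 + 3*A)
Q(J, v) = -5 (Q(J, v) = 3 - (3 + 5) = 3 - 1*8 = 3 - 8 = -5)
-61 + ((I(1, 3)*3)*4)*Q(-12, 6) = -61 + (((3 + 3*1)*3)*4)*(-5) = -61 + (((3 + 3)*3)*4)*(-5) = -61 + ((6*3)*4)*(-5) = -61 + (18*4)*(-5) = -61 + 72*(-5) = -61 - 360 = -421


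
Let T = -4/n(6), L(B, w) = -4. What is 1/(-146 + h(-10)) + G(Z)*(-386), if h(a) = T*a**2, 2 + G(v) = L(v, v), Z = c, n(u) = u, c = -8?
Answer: 1477605/638 ≈ 2316.0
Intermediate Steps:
Z = -8
G(v) = -6 (G(v) = -2 - 4 = -6)
T = -2/3 (T = -4/6 = -4*1/6 = -2/3 ≈ -0.66667)
h(a) = -2*a**2/3
1/(-146 + h(-10)) + G(Z)*(-386) = 1/(-146 - 2/3*(-10)**2) - 6*(-386) = 1/(-146 - 2/3*100) + 2316 = 1/(-146 - 200/3) + 2316 = 1/(-638/3) + 2316 = -3/638 + 2316 = 1477605/638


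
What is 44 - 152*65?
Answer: -9836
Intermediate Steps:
44 - 152*65 = 44 - 9880 = -9836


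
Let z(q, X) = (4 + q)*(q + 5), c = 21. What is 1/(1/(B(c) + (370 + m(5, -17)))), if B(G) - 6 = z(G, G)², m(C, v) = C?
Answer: 422881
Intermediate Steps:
z(q, X) = (4 + q)*(5 + q)
B(G) = 6 + (20 + G² + 9*G)²
1/(1/(B(c) + (370 + m(5, -17)))) = 1/(1/((6 + (20 + 21² + 9*21)²) + (370 + 5))) = 1/(1/((6 + (20 + 441 + 189)²) + 375)) = 1/(1/((6 + 650²) + 375)) = 1/(1/((6 + 422500) + 375)) = 1/(1/(422506 + 375)) = 1/(1/422881) = 422881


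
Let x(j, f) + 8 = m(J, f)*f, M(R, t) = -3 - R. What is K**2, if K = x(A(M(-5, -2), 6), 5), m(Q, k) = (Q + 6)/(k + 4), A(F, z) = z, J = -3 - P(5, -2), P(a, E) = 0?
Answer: 361/9 ≈ 40.111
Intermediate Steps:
J = -3 (J = -3 - 1*0 = -3 + 0 = -3)
m(Q, k) = (6 + Q)/(4 + k)
x(j, f) = -8 + 3*f/(4 + f) (x(j, f) = -8 + ((6 - 3)/(4 + f))*f = -8 + (3/(4 + f))*f = -8 + 3*f/(4 + f))
K = -19/3 (K = (-32 - 5*5)/(4 + 5) = (-32 - 25)/9 = (1/9)*(-57) = -19/3 ≈ -6.3333)
K**2 = (-19/3)**2 = 361/9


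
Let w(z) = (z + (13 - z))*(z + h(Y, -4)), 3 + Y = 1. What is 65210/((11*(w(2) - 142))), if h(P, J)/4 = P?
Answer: -6521/242 ≈ -26.946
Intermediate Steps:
Y = -2 (Y = -3 + 1 = -2)
h(P, J) = 4*P
w(z) = -104 + 13*z (w(z) = (z + (13 - z))*(z + 4*(-2)) = 13*(z - 8) = 13*(-8 + z) = -104 + 13*z)
65210/((11*(w(2) - 142))) = 65210/((11*((-104 + 13*2) - 142))) = 65210/((11*((-104 + 26) - 142))) = 65210/((11*(-78 - 142))) = 65210/((11*(-220))) = 65210/(-2420) = 65210*(-1/2420) = -6521/242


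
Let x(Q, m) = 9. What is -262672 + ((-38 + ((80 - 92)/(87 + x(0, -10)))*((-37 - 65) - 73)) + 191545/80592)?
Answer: -21170369825/80592 ≈ -2.6269e+5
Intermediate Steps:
-262672 + ((-38 + ((80 - 92)/(87 + x(0, -10)))*((-37 - 65) - 73)) + 191545/80592) = -262672 + ((-38 + ((80 - 92)/(87 + 9))*((-37 - 65) - 73)) + 191545/80592) = -262672 + ((-38 + (-12/96)*(-102 - 73)) + 191545*(1/80592)) = -262672 + ((-38 - 12*1/96*(-175)) + 191545/80592) = -262672 + ((-38 - ⅛*(-175)) + 191545/80592) = -262672 + ((-38 + 175/8) + 191545/80592) = -262672 + (-129/8 + 191545/80592) = -262672 - 1108001/80592 = -21170369825/80592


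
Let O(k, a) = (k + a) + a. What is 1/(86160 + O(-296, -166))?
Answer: 1/85532 ≈ 1.1692e-5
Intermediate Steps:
O(k, a) = k + 2*a (O(k, a) = (a + k) + a = k + 2*a)
1/(86160 + O(-296, -166)) = 1/(86160 + (-296 + 2*(-166))) = 1/(86160 + (-296 - 332)) = 1/(86160 - 628) = 1/85532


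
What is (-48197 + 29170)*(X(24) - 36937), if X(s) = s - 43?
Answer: 703161812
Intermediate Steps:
X(s) = -43 + s
(-48197 + 29170)*(X(24) - 36937) = (-48197 + 29170)*((-43 + 24) - 36937) = -19027*(-19 - 36937) = -19027*(-36956) = 703161812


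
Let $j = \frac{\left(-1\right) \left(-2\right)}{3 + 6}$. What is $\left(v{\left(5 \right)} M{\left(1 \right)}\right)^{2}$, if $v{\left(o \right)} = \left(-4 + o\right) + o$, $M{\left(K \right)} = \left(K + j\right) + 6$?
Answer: $\frac{16900}{9} \approx 1877.8$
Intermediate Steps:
$j = \frac{2}{9} \approx 0.22222$
$M{\left(K \right)} = \frac{56}{9} + K$ ($M{\left(K \right)} = \left(K + \frac{2}{9}\right) + 6 = \left(\frac{2}{9} + K\right) + 6 = \frac{56}{9} + K$)
$v{\left(o \right)} = -4 + 2 o$
$\left(v{\left(5 \right)} M{\left(1 \right)}\right)^{2} = \left(\left(-4 + 2 \cdot 5\right) \left(\frac{56}{9} + 1\right)\right)^{2} = \left(\left(-4 + 10\right) \frac{65}{9}\right)^{2} = \left(6 \cdot \frac{65}{9}\right)^{2} = \left(\frac{130}{3}\right)^{2} = \frac{16900}{9}$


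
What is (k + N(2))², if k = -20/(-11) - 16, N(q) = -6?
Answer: 49284/121 ≈ 407.31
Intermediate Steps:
k = -156/11 (k = -20*(-1/11) - 16 = 20/11 - 16 = -156/11 ≈ -14.182)
(k + N(2))² = (-156/11 - 6)² = (-222/11)² = 49284/121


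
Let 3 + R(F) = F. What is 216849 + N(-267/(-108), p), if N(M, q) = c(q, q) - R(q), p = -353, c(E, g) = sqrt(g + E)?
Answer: 217205 + I*sqrt(706) ≈ 2.1721e+5 + 26.571*I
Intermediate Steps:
R(F) = -3 + F
c(E, g) = sqrt(E + g)
N(M, q) = 3 - q + sqrt(2)*sqrt(q) (N(M, q) = sqrt(q + q) - (-3 + q) = sqrt(2*q) + (3 - q) = sqrt(2)*sqrt(q) + (3 - q) = 3 - q + sqrt(2)*sqrt(q))
216849 + N(-267/(-108), p) = 216849 + (3 - 1*(-353) + sqrt(2)*sqrt(-353)) = 216849 + (3 + 353 + sqrt(2)*(I*sqrt(353))) = 216849 + (3 + 353 + I*sqrt(706)) = 216849 + (356 + I*sqrt(706)) = 217205 + I*sqrt(706)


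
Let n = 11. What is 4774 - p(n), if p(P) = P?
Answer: 4763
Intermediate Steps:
4774 - p(n) = 4774 - 1*11 = 4774 - 11 = 4763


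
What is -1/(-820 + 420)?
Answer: 1/400 ≈ 0.0025000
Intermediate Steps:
-1/(-820 + 420) = -1/(-400) = -1*(-1/400) = 1/400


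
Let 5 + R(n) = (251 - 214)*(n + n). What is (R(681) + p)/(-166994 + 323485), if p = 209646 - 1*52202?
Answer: 207833/156491 ≈ 1.3281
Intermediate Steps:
R(n) = -5 + 74*n (R(n) = -5 + (251 - 214)*(n + n) = -5 + 37*(2*n) = -5 + 74*n)
p = 157444 (p = 209646 - 52202 = 157444)
(R(681) + p)/(-166994 + 323485) = ((-5 + 74*681) + 157444)/(-166994 + 323485) = ((-5 + 50394) + 157444)/156491 = (50389 + 157444)*(1/156491) = 207833*(1/156491) = 207833/156491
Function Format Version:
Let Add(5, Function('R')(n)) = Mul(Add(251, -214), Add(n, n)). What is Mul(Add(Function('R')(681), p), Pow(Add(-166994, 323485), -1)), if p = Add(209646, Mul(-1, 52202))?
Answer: Rational(207833, 156491) ≈ 1.3281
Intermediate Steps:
Function('R')(n) = Add(-5, Mul(74, n)) (Function('R')(n) = Add(-5, Mul(Add(251, -214), Add(n, n))) = Add(-5, Mul(37, Mul(2, n))) = Add(-5, Mul(74, n)))
p = 157444 (p = Add(209646, -52202) = 157444)
Mul(Add(Function('R')(681), p), Pow(Add(-166994, 323485), -1)) = Mul(Add(Add(-5, Mul(74, 681)), 157444), Pow(Add(-166994, 323485), -1)) = Mul(Add(Add(-5, 50394), 157444), Pow(156491, -1)) = Mul(Add(50389, 157444), Rational(1, 156491)) = Mul(207833, Rational(1, 156491)) = Rational(207833, 156491)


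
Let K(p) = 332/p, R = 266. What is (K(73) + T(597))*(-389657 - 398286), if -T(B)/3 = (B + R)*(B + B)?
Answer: 177808861029098/73 ≈ 2.4357e+12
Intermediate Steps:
T(B) = -6*B*(266 + B) (T(B) = -3*(B + 266)*(B + B) = -3*(266 + B)*2*B = -6*B*(266 + B))
(K(73) + T(597))*(-389657 - 398286) = (332/73 - 6*597*(266 + 597))*(-389657 - 398286) = (332*(1/73) - 6*597*863)*(-787943) = (332/73 - 3091266)*(-787943) = -225662086/73*(-787943) = 177808861029098/73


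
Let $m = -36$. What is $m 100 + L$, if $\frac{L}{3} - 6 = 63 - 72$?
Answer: $-3609$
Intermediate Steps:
$L = -9$ ($L = 18 + 3 \left(63 - 72\right) = 18 + 3 \left(-9\right) = 18 - 27 = -9$)
$m 100 + L = \left(-36\right) 100 - 9 = -3600 - 9 = -3609$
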